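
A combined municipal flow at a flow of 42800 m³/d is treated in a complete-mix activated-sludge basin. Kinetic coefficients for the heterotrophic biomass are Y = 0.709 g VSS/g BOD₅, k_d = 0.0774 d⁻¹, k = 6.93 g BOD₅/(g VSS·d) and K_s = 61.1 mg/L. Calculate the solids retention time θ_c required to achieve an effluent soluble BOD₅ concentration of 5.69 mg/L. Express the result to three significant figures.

θ_c ≈ 2.93 d

From 1/θ_c = Y·k·S/(K_s + S) − k_d: Y·k·S/(K_s+S) = 0.709 × 6.93 × 5.69 / (61.1 + 5.69) = 0.4186 d⁻¹.
θ_c = 1/(μ − k_d) = 1/(0.4186 − 0.0774) = 1/0.3412 = 2.931 d.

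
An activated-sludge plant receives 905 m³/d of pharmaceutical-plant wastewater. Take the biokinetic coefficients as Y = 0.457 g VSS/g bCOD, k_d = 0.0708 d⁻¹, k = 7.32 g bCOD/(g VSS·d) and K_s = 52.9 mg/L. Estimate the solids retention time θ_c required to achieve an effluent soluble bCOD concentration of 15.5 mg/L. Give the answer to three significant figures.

θ_c ≈ 1.46 d

At the target effluent, Y k S/(K_s+S) = 0.457×7.32×15.5/68.40 = 0.7581 d⁻¹.
Then 1/θ_c = μ − k_d = 0.7581 − 0.0708 = 0.6873 d⁻¹, giving θ_c = 1.455 d.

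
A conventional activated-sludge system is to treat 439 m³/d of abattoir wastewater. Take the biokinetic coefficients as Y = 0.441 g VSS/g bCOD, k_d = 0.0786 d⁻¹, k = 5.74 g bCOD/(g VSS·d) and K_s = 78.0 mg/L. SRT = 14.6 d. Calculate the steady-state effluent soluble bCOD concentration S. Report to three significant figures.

From the Monod/SRT balance for a CMAS, S = K_s·(1+k_d θ_c)/[θ_c·(Y k − k_d) − 1] = 78.0 × (1 + 0.0786 × 14.6) / [14.6 × (0.441 × 5.74 − 0.0786) − 1] = 167.5 / 34.81 = 4.812 mg/L.

S ≈ 4.81 mg/L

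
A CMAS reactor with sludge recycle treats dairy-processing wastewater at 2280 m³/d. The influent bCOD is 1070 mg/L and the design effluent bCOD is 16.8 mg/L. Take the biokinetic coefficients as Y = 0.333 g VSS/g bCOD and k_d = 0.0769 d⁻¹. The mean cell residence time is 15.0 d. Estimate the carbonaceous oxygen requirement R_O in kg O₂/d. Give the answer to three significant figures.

Y_obs = Y / (1 + k_d θ_c) = 0.333 / (1 + 0.0769 × 15.0) = 0.333 / 2.154 = 0.1546.
ΔS = 1070 − 16.8 = 1053 mg/L, so the substrate removal rate is 2280 × 1053/1000 = 2401 kg bCOD/d.
Biomass synthesised: P_X = Y_obs × 2401 = 371.3 kg VSS/d.
R_O = Q·(S₀ − S) − 1.42·P_X = 2401 − 1.42 × 371.3 = 1874 kg O₂/d.

R_O ≈ 1870 kg O₂/d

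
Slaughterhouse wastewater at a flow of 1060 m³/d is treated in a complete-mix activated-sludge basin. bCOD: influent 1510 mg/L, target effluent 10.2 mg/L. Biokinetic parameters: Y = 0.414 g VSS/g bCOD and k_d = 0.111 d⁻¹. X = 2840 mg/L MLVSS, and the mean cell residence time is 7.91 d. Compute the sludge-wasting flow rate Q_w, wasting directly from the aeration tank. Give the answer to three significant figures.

Rearranging the biomass balance for a CMAS with decay, V = Y·Q·ΔS·θ_c / [X·(1+k_d θ_c)] = 0.414 × 1060 × (1510 − 10.2) × 7.91 / [2840 × (1 + 0.111 × 7.91)] = 5.21×10^6 / 5334 = 976.1 m³.
Wasting from the aeration tank: Q_w = V / θ_c = 976.1 / 7.91 = 123.4 m³/d.

Q_w ≈ 123 m³/d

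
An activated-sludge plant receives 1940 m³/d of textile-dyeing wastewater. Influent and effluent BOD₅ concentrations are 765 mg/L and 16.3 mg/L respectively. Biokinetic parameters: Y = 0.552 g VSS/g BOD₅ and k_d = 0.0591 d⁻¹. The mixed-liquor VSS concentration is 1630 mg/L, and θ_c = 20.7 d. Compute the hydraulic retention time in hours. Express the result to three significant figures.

Steady-state biomass mass balance: V·X·(1 + k_d·θ_c) = Y·Q·(S₀ − S)·θ_c, so V = 0.552 × 1940 × (765 − 16.3) × 20.7 / [1630 × (1 + 0.0591 × 20.7)] = 1.66×10^7 / 3624 = 4580 m³.
Hydraulic retention time τ = V/Q = 4580 / 1940 = 2.361 d = 56.65 h.

τ ≈ 56.7 h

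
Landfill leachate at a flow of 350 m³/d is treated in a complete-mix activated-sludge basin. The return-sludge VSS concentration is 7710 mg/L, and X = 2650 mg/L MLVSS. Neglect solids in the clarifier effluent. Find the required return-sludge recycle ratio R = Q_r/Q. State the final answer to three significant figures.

R = Q_r/Q = X/(X_r − X) = 2650 / (7710 − 2650) = 0.5237.

R ≈ 0.524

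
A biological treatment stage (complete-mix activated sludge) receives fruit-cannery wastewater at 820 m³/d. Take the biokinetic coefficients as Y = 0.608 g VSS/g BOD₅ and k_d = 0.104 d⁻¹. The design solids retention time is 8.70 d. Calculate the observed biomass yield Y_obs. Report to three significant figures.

Y_obs ≈ 0.319 g VSS/g BOD₅

Observed yield with endogenous decay: Y_obs = Y / (1 + k_d·θ_c) = 0.608 / (1 + 0.104 × 8.70) = 0.608 / 1.905 = 0.3192 g VSS/g BOD₅.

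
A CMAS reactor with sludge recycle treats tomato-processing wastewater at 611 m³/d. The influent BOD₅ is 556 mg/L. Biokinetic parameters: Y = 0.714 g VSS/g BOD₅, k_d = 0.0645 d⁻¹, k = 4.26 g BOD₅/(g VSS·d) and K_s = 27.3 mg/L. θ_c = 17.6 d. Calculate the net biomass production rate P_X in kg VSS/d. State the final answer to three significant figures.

P_X ≈ 113 kg VSS/d

For a completely mixed reactor with recycle the Lawrence–McCarty relation gives S = K_s·(1 + k_d·θ_c) / [θ_c·(Y·k − k_d) − 1] = 27.3 × (1 + 0.0645 × 17.6) / [17.6 × (0.714 × 4.26 − 0.0645) − 1] = 58.29 / 51.40 = 1.134 mg/L.
Observed yield with endogenous decay: Y_obs = Y / (1 + k_d·θ_c) = 0.714 / (1 + 0.0645 × 17.6) = 0.714 / 2.135 = 0.3344 g VSS/g BOD₅.
Q·(S₀ − S) = 611 × (556 − 1.13) × 10⁻³ = 339.0 kg/d removed.
Net biomass production P_X = Y_obs × Q·(S₀ − S) = 0.3344 × 339.0 = 113.4 kg VSS/d.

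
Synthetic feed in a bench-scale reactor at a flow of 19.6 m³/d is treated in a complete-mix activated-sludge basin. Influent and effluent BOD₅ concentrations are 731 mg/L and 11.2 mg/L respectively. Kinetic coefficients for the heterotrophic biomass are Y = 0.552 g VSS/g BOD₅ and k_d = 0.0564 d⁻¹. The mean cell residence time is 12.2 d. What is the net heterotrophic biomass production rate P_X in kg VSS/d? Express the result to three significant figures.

P_X ≈ 4.61 kg VSS/d

The observed yield is Y_obs = Y/(1 + k_d·θ_c) = 0.552 / (1 + 0.0564 × 12.2) = 0.552 / 1.688 = 0.3270 g VSS per g BOD₅ removed.
Q·(S₀ − S) = 19.6 × (731 − 11.2) × 10⁻³ = 14.11 kg/d removed.
Biomass produced: P_X = Y_obs·Q·ΔS = 0.3270 × 14.11 ≈ 4.613 kg VSS/d.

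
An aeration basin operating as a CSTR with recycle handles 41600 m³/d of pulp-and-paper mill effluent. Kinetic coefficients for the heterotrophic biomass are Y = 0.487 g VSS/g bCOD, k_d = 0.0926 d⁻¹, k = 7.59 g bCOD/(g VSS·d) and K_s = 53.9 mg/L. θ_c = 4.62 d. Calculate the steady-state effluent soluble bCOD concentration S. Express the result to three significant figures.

S ≈ 4.92 mg/L

From the Monod/SRT balance for a CMAS, S = K_s·(1+k_d θ_c)/[θ_c·(Y k − k_d) − 1] = 53.9 × (1 + 0.0926 × 4.62) / [4.62 × (0.487 × 7.59 − 0.0926) − 1] = 76.96 / 15.65 = 4.918 mg/L.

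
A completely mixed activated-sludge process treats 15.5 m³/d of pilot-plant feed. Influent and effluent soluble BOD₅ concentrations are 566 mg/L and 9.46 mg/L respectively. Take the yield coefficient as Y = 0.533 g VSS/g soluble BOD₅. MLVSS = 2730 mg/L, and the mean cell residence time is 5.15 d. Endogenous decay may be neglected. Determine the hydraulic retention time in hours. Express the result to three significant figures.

τ ≈ 13.4 h

Biomass mass balance (decay neglected): V·X = Y·Q·(S₀ − S)·θ_c, so V = 0.533 × 15.5 × (566 − 9.46) × 5.15 / 2730 = 8.674 m³.
Hydraulic retention time τ = V/Q = 8.674 / 15.5 = 0.5596 d = 13.43 h.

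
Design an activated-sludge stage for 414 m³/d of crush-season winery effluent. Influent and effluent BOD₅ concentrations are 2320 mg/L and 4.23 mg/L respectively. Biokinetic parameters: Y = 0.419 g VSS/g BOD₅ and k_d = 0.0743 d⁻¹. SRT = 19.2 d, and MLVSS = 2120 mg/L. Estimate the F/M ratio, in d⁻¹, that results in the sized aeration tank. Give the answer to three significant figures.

From the SRT design equation V = Y Q (S₀−S) θ_c / [X (1 + k_d θ_c)] = 0.419 × 414 × (2320 − 4.23) × 19.2 / [2120 × (1 + 0.0743 × 19.2)] = 7.71×10^6 / 5144 = 1499 m³.
F/M = applied load / biomass = Q·S₀/(V·X) = 414 × 2320 / (1499 × 2120) = 0.3022 d⁻¹.

F/M ≈ 0.302 d⁻¹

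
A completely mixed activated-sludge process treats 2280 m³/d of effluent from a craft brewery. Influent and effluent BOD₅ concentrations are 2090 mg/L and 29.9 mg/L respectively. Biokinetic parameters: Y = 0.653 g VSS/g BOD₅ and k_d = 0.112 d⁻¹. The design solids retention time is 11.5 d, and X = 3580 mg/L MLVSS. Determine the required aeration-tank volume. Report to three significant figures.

V ≈ 4310 m³

Rearranging the biomass balance for a CMAS with decay, V = Y·Q·ΔS·θ_c / [X·(1+k_d θ_c)] = 0.653 × 2280 × (2090 − 29.9) × 11.5 / [3580 × (1 + 0.112 × 11.5)] = 3.53×10^7 / 8191 = 4306 m³.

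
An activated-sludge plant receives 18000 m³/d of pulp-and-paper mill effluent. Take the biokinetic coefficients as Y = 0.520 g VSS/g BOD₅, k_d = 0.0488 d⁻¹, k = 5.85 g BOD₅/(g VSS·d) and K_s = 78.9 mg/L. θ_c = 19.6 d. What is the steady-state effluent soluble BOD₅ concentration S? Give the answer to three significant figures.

Effluent substrate depends only on kinetics and SRT: S = K_s(1 + k_d θ_c) / [θ_c(Yk − k_d) − 1] = 78.9 × (1 + 0.0488 × 19.6) / [19.6 × (0.520 × 5.85 − 0.0488) − 1] = 154.4 / 57.67 = 2.677 mg/L.

S ≈ 2.68 mg/L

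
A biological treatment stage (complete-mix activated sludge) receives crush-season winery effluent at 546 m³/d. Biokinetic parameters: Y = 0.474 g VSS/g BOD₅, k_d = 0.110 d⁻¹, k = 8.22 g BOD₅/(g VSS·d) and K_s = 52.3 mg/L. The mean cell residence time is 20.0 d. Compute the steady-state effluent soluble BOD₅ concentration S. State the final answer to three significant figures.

For a completely mixed reactor with recycle the Lawrence–McCarty relation gives S = K_s·(1 + k_d·θ_c) / [θ_c·(Y·k − k_d) − 1] = 52.3 × (1 + 0.110 × 20.0) / [20.0 × (0.474 × 8.22 − 0.110) − 1] = 167.4 / 74.73 = 2.240 mg/L.

S ≈ 2.24 mg/L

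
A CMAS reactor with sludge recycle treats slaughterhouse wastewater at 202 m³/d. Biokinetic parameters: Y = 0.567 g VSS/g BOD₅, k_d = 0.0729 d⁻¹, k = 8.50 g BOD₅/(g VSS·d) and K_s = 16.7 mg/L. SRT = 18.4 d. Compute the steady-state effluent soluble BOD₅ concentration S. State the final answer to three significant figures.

For a completely mixed reactor with recycle the Lawrence–McCarty relation gives S = K_s·(1 + k_d·θ_c) / [θ_c·(Y·k − k_d) − 1] = 16.7 × (1 + 0.0729 × 18.4) / [18.4 × (0.567 × 8.50 − 0.0729) − 1] = 39.10 / 86.34 = 0.4529 mg/L.

S ≈ 0.453 mg/L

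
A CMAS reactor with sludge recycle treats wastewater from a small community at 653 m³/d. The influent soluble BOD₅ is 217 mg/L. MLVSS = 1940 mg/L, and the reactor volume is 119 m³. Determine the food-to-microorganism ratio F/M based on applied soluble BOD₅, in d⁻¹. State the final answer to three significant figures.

Food-to-microorganism ratio F/M = Q S₀ / (V X) = 653 × 217 / (119.0 × 1940) = 0.6138 d⁻¹.

F/M ≈ 0.614 d⁻¹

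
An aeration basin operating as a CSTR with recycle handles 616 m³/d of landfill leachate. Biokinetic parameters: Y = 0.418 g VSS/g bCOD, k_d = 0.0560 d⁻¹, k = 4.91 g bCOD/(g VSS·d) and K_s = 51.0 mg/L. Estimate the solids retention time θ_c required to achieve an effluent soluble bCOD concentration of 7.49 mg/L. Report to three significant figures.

At the target effluent, Y k S/(K_s+S) = 0.418×4.91×7.49/58.49 = 0.2628 d⁻¹.
θ_c = 1/(μ − k_d) = 1/(0.2628 − 0.0560) = 1/0.2068 = 4.835 d.

θ_c ≈ 4.84 d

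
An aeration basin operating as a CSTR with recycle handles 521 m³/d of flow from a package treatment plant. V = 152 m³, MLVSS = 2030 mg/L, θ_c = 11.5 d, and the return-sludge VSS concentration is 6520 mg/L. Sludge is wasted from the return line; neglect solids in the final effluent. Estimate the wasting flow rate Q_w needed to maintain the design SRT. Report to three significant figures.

Q_w ≈ 4.12 m³/d

Wasting from the return line (neglecting effluent solids): Q_w = V·X / (θ_c·X_r) = 152.0 × 2030 / (11.5 × 6520) = 4.115 m³/d.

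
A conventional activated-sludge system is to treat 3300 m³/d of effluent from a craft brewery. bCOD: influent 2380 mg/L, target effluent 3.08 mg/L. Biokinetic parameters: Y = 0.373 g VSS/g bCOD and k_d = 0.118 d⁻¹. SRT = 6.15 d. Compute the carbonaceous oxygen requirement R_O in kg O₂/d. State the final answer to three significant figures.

Y_obs = Y / (1 + k_d θ_c) = 0.373 / (1 + 0.118 × 6.15) = 0.373 / 1.726 = 0.2161.
ΔS = 2380 − 3.08 = 2377 mg/L, so the substrate removal rate is 3300 × 2377/1000 = 7844 kg bCOD/d.
P_X = Y_obs·Q·(S₀ − S) = 0.2161 × 7844 = 1695 kg VSS/d.
R_O = Q·(S₀ − S) − 1.42·P_X = 7844 − 1.42 × 1695 = 5436 kg O₂/d.

R_O ≈ 5440 kg O₂/d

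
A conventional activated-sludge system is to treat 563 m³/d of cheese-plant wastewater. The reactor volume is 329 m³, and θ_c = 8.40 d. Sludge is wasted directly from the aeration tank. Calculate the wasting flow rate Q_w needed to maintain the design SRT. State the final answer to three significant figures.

Wasting from the aeration tank: Q_w = V / θ_c = 329.0 / 8.40 = 39.17 m³/d.

Q_w ≈ 39.2 m³/d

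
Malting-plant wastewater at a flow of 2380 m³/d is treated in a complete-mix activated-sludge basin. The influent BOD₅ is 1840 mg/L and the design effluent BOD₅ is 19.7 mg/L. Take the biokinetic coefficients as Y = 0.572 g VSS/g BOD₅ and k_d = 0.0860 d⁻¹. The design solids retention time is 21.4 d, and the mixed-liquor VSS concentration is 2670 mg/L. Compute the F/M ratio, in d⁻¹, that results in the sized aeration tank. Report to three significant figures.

Steady-state biomass mass balance: V·X·(1 + k_d·θ_c) = Y·Q·(S₀ − S)·θ_c, so V = 0.572 × 2380 × (1840 − 19.7) × 21.4 / [2670 × (1 + 0.0860 × 21.4)] = 5.3×10^7 / 7584 = 6993 m³.
F/M = applied load / biomass = Q·S₀/(V·X) = 2380 × 1840 / (6993 × 2670) = 0.2346 d⁻¹.

F/M ≈ 0.235 d⁻¹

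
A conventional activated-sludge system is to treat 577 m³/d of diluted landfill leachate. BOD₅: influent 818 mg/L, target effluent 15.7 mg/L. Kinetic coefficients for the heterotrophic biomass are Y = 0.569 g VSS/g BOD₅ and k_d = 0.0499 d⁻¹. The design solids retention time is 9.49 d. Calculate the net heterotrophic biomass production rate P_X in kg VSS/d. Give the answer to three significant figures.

P_X ≈ 179 kg VSS/d

Observed yield with endogenous decay: Y_obs = Y / (1 + k_d·θ_c) = 0.569 / (1 + 0.0499 × 9.49) = 0.569 / 1.474 = 0.3861 g VSS/g BOD₅.
Q·(S₀ − S) = 577 × (818 − 15.7) × 10⁻³ = 462.9 kg/d removed.
P_X = Y_obs · Q(S₀ − S) = 0.3861 × 462.9 = 178.8 kg VSS/d.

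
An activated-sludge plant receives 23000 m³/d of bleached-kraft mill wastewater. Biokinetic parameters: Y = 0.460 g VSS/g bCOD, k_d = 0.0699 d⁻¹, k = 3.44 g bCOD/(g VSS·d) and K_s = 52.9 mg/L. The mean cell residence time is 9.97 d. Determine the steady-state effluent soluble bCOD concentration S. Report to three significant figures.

S ≈ 6.38 mg/L

Effluent substrate depends only on kinetics and SRT: S = K_s(1 + k_d θ_c) / [θ_c(Yk − k_d) − 1] = 52.9 × (1 + 0.0699 × 9.97) / [9.97 × (0.460 × 3.44 − 0.0699) − 1] = 89.77 / 14.08 = 6.376 mg/L.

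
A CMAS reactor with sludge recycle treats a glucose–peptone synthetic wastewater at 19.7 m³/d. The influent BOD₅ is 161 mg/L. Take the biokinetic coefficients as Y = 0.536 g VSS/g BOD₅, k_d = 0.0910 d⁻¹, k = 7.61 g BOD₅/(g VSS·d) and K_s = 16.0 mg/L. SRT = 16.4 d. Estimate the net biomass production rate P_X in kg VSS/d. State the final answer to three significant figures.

For a completely mixed reactor with recycle the Lawrence–McCarty relation gives S = K_s·(1 + k_d·θ_c) / [θ_c·(Y·k − k_d) − 1] = 16.0 × (1 + 0.0910 × 16.4) / [16.4 × (0.536 × 7.61 − 0.0910) − 1] = 39.88 / 64.40 = 0.6192 mg/L.
Correct the yield for decay: Y_obs = Y/(1 + k_d θ_c) = 0.536 / (1 + 0.0910 × 16.4) = 0.536 / 2.492 = 0.2151.
Q·(S₀ − S) = 19.7 × (161 − 0.619) × 10⁻³ = 3.160 kg/d removed.
P_X = Y_obs · Q(S₀ − S) = 0.2151 × 3.160 = 0.6795 kg VSS/d.

P_X ≈ 0.679 kg VSS/d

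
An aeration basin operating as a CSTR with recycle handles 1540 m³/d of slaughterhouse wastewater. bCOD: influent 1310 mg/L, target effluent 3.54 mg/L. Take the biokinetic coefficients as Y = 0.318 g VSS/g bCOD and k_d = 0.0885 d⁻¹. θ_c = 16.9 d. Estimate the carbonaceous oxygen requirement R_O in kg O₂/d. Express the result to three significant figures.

Correct the yield for decay: Y_obs = Y/(1 + k_d θ_c) = 0.318 / (1 + 0.0885 × 16.9) = 0.318 / 2.496 = 0.1274.
Mass of bCOD removed per day: Q(S₀ − S) = 1540 × 1306 g/m³ = 2012 kg/d.
Net sludge production P_X = 0.1274 × 2012 = 256.4 kg VSS/d.
R_O = Q·ΔS − 1.42 P_X = 2012 − 364.0 = 1648 kg O₂/d.

R_O ≈ 1650 kg O₂/d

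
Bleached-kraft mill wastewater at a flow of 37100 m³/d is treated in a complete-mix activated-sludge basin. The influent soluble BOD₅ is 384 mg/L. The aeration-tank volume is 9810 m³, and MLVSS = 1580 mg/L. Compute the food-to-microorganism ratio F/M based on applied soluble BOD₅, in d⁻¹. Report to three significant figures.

Food-to-microorganism ratio F/M = Q S₀ / (V X) = 37100 × 384 / (9810 × 1580) = 0.9191 d⁻¹.

F/M ≈ 0.919 d⁻¹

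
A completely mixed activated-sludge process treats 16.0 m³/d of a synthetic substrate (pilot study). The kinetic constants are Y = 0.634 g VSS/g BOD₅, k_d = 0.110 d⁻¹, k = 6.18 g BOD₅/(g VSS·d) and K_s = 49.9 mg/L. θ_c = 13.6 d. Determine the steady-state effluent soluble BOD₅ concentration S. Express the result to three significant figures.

S ≈ 2.45 mg/L

For a completely mixed reactor with recycle the Lawrence–McCarty relation gives S = K_s·(1 + k_d·θ_c) / [θ_c·(Y·k − k_d) − 1] = 49.9 × (1 + 0.110 × 13.6) / [13.6 × (0.634 × 6.18 − 0.110) − 1] = 124.6 / 50.79 = 2.452 mg/L.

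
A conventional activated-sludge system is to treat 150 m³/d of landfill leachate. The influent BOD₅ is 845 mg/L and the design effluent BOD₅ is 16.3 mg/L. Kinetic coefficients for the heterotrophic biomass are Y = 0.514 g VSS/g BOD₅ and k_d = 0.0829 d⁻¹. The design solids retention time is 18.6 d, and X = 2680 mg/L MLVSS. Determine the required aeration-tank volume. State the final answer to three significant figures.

V ≈ 174 m³

Rearranging the biomass balance for a CMAS with decay, V = Y·Q·ΔS·θ_c / [X·(1+k_d θ_c)] = 0.514 × 150 × (845 − 16.3) × 18.6 / [2680 × (1 + 0.0829 × 18.6)] = 1.19×10^6 / 6812 = 174.4 m³.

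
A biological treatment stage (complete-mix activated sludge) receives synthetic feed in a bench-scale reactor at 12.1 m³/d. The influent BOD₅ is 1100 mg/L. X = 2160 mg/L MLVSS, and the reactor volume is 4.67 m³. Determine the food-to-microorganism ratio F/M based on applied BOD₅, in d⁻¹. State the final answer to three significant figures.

F/M ≈ 1.32 d⁻¹

Food-to-microorganism ratio F/M = Q S₀ / (V X) = 12.1 × 1100 / (4.670 × 2160) = 1.319 d⁻¹.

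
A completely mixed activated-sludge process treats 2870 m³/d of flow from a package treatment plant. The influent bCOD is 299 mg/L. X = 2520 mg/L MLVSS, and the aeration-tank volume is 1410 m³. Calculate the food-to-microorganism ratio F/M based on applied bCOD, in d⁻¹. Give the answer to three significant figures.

F/M = Q·S₀ / (V·X) = 2870 × 299 / (1410 × 2520) = 0.2415 g bCOD·(g VSS·d)⁻¹.

F/M ≈ 0.242 d⁻¹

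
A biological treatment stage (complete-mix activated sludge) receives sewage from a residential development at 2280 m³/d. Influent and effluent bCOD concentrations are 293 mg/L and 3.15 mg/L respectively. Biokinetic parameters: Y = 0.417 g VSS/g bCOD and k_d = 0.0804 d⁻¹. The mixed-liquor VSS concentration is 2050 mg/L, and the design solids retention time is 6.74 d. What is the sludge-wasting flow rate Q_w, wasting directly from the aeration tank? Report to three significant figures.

Rearranging the biomass balance for a CMAS with decay, V = Y·Q·ΔS·θ_c / [X·(1+k_d θ_c)] = 0.417 × 2280 × (293 − 3.15) × 6.74 / [2050 × (1 + 0.0804 × 6.74)] = 1.86×10^6 / 3161 = 587.6 m³.
With mixed-liquor wasting, θ_c = V/Q_w, so Q_w = V/θ_c = 587.6/6.74 = 87.18 m³/d.

Q_w ≈ 87.2 m³/d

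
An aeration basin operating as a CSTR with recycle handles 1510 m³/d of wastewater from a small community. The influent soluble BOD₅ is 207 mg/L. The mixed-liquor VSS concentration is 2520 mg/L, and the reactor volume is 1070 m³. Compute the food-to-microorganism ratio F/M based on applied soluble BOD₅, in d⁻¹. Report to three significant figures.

Food-to-microorganism ratio F/M = Q S₀ / (V X) = 1510 × 207 / (1070 × 2520) = 0.1159 d⁻¹.

F/M ≈ 0.116 d⁻¹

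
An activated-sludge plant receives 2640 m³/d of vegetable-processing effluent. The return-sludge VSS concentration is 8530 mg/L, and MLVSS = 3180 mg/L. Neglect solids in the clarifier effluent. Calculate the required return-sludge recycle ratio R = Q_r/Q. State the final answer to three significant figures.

R ≈ 0.594

Mass balance around the secondary clarifier (neglecting effluent solids): R = X / (X_r − X) = 3180 / (8530 − 3180) = 0.5944.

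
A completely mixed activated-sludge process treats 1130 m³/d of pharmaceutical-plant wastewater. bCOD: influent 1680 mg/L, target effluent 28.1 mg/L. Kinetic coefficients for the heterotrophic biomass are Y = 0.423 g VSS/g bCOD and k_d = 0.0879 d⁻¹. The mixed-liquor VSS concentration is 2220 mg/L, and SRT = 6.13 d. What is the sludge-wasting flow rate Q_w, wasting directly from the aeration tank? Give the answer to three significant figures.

Steady-state biomass mass balance: V·X·(1 + k_d·θ_c) = Y·Q·(S₀ − S)·θ_c, so V = 0.423 × 1130 × (1680 − 28.1) × 6.13 / [2220 × (1 + 0.0879 × 6.13)] = 4.84×10^6 / 3416 = 1417 m³.
Wasting from the aeration tank: Q_w = V / θ_c = 1417 / 6.13 = 231.1 m³/d.

Q_w ≈ 231 m³/d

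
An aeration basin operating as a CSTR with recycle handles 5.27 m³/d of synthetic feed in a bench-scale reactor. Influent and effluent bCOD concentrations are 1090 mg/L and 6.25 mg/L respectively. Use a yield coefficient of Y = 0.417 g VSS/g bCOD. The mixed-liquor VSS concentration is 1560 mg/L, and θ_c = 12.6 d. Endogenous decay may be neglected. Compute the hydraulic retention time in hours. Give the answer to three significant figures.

τ ≈ 87.6 h

With k_d = 0 the design equation reduces to V = Y Q (S₀−S) θ_c / X = 0.417 × 5.27 × (1090 − 6.25) × 12.6 / 1560 = 19.24 m³.
τ = V/Q = 19.24/5.27 = 3.650 d, or 87.60 h.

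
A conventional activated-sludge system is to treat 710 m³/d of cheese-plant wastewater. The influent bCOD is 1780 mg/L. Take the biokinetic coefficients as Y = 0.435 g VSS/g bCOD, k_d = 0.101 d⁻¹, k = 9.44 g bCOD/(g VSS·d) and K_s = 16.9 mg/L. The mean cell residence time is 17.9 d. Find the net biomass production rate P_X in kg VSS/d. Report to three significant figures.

P_X ≈ 196 kg VSS/d

For a completely mixed reactor with recycle the Lawrence–McCarty relation gives S = K_s·(1 + k_d·θ_c) / [θ_c·(Y·k − k_d) − 1] = 16.9 × (1 + 0.101 × 17.9) / [17.9 × (0.435 × 9.44 − 0.101) − 1] = 47.45 / 70.70 = 0.6712 mg/L.
Correct the yield for decay: Y_obs = Y/(1 + k_d θ_c) = 0.435 / (1 + 0.101 × 17.9) = 0.435 / 2.808 = 0.1549.
Mass of bCOD removed per day: Q(S₀ − S) = 710 × 1779 g/m³ = 1263 kg/d.
Biomass produced: P_X = Y_obs·Q·ΔS = 0.1549 × 1263 ≈ 195.7 kg VSS/d.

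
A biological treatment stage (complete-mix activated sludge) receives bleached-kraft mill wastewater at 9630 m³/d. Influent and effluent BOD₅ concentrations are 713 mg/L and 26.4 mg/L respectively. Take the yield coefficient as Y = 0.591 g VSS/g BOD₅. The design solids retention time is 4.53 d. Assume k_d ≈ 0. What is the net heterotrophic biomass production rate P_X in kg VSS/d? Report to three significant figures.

P_X ≈ 3910 kg VSS/d

With endogenous decay neglected, the observed yield equals the true yield: Y_obs = Y = 0.591 g VSS/g BOD₅.
Mass of BOD₅ removed per day: Q(S₀ − S) = 9630 × 686.6 g/m³ = 6612 kg/d.
Net biomass production P_X = Y_obs × Q·(S₀ − S) = 0.5910 × 6612 = 3908 kg VSS/d.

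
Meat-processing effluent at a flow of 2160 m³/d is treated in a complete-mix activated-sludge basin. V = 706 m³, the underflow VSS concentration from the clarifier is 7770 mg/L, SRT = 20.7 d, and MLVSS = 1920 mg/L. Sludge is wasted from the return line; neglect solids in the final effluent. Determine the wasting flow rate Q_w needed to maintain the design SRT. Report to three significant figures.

Q_w ≈ 8.43 m³/d

θ_c = V·X/(Q_w·X_r) when wasting from the recycle, so Q_w = V·X/(θ_c·X_r) = 706.0 × 1920 / (20.7 × 7770) = 8.428 m³/d.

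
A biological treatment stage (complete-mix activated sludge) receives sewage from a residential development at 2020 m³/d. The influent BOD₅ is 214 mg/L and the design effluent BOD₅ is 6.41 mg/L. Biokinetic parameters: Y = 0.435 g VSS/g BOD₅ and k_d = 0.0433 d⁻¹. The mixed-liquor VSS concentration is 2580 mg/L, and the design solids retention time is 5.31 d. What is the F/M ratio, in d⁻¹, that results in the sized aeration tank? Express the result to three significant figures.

Rearranging the biomass balance for a CMAS with decay, V = Y·Q·ΔS·θ_c / [X·(1+k_d θ_c)] = 0.435 × 2020 × (214 − 6.41) × 5.31 / [2580 × (1 + 0.0433 × 5.31)] = 9.69×10^5 / 3173 = 305.2 m³.
F/M = Q·S₀ / (V·X) = 2020 × 214 / (305.2 × 2580) = 0.5489 g BOD₅·(g VSS·d)⁻¹.

F/M ≈ 0.549 d⁻¹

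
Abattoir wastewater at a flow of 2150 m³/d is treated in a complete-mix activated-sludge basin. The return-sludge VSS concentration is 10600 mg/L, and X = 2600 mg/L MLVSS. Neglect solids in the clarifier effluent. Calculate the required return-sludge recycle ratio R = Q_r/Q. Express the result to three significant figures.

R ≈ 0.325

Mass balance around the secondary clarifier (neglecting effluent solids): R = X / (X_r − X) = 2600 / (10600 − 2600) = 0.3250.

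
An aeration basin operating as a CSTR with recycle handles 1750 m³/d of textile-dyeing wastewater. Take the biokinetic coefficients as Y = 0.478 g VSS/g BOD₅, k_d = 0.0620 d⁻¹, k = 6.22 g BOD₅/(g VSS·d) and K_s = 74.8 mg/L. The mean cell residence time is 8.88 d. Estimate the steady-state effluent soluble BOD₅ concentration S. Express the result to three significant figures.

S ≈ 4.67 mg/L

For a completely mixed reactor with recycle the Lawrence–McCarty relation gives S = K_s·(1 + k_d·θ_c) / [θ_c·(Y·k − k_d) − 1] = 74.8 × (1 + 0.0620 × 8.88) / [8.88 × (0.478 × 6.22 − 0.0620) − 1] = 116.0 / 24.85 = 4.667 mg/L.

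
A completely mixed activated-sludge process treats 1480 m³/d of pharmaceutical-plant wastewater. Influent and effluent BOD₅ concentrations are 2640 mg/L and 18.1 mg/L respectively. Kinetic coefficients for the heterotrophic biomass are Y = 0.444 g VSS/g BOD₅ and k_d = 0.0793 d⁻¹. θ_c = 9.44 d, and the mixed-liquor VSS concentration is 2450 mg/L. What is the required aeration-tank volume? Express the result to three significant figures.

Steady-state biomass mass balance: V·X·(1 + k_d·θ_c) = Y·Q·(S₀ − S)·θ_c, so V = 0.444 × 1480 × (2640 − 18.1) × 9.44 / [2450 × (1 + 0.0793 × 9.44)] = 1.63×10^7 / 4284 = 3796 m³.

V ≈ 3800 m³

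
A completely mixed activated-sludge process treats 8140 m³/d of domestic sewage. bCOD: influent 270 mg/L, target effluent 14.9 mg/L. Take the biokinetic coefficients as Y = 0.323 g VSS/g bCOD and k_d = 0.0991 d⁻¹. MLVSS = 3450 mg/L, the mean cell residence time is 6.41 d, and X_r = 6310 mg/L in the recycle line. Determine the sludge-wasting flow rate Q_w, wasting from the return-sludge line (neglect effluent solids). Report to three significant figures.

Q_w ≈ 65.0 m³/d

Rearranging the biomass balance for a CMAS with decay, V = Y·Q·ΔS·θ_c / [X·(1+k_d θ_c)] = 0.323 × 8140 × (270 − 14.9) × 6.41 / [3450 × (1 + 0.0991 × 6.41)] = 4.3×10^6 / 5642 = 762.1 m³.
θ_c = V·X/(Q_w·X_r) when wasting from the recycle, so Q_w = V·X/(θ_c·X_r) = 762.1 × 3450 / (6.41 × 6310) = 65.00 m³/d.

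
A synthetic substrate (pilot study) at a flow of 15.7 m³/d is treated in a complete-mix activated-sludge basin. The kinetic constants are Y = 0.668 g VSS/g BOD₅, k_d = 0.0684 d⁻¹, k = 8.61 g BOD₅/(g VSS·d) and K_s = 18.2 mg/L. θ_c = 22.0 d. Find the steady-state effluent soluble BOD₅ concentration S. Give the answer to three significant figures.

S ≈ 0.368 mg/L

For a completely mixed reactor with recycle the Lawrence–McCarty relation gives S = K_s·(1 + k_d·θ_c) / [θ_c·(Y·k − k_d) − 1] = 18.2 × (1 + 0.0684 × 22.0) / [22.0 × (0.668 × 8.61 − 0.0684) − 1] = 45.59 / 124.0 = 0.3676 mg/L.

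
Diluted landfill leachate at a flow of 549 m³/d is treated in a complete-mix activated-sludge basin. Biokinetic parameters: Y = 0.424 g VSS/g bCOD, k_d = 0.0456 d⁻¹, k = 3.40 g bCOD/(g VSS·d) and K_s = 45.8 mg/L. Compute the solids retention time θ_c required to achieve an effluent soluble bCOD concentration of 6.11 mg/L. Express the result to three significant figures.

At the target effluent, Y k S/(K_s+S) = 0.424×3.40×6.11/51.91 = 0.1697 d⁻¹.
θ_c = 1/(μ − k_d) = 1/(0.1697 − 0.0456) = 1/0.1241 = 8.059 d.

θ_c ≈ 8.06 d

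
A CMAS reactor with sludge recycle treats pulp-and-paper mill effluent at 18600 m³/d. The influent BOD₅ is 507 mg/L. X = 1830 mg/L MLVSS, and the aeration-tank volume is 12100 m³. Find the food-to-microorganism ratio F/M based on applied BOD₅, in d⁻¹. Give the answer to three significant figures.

F/M = Q·S₀ / (V·X) = 18600 × 507 / (12100 × 1830) = 0.4259 g BOD₅·(g VSS·d)⁻¹.

F/M ≈ 0.426 d⁻¹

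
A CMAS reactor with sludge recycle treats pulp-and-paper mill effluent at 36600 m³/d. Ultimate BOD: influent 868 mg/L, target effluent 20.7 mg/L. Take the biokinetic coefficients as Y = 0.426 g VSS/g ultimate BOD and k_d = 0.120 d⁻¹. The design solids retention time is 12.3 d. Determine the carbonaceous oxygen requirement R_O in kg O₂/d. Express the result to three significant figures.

R_O ≈ 23400 kg O₂/d

Correct the yield for decay: Y_obs = Y/(1 + k_d θ_c) = 0.426 / (1 + 0.120 × 12.3) = 0.426 / 2.476 = 0.1721.
ΔS = 868 − 20.7 = 847.3 mg/L, so the substrate removal rate is 36600 × 847.3/1000 = 31011 kg ultimate BOD/d.
P_X = Y_obs·Q·(S₀ − S) = 0.1721 × 31011 = 5336 kg VSS/d.
Carbonaceous O₂ demand = substrate oxidised − cell-mass equivalent = 31011 − 1.42 × 5336 = 23435 kg O₂/d.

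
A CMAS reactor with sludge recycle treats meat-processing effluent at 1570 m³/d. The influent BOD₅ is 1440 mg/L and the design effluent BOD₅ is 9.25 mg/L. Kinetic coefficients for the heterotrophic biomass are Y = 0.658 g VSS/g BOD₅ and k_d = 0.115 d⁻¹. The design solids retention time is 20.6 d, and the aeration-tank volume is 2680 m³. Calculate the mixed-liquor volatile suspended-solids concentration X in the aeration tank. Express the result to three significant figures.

X ≈ 3370 mg/L

From V·X·(1 + k_d·θ_c) = Y·Q·(S₀ − S)·θ_c: X = 0.658 × 1570 × (1440 − 9.25) × 20.6 / [2680 × (1 + 0.115 × 20.6)] = 3372 mg/L.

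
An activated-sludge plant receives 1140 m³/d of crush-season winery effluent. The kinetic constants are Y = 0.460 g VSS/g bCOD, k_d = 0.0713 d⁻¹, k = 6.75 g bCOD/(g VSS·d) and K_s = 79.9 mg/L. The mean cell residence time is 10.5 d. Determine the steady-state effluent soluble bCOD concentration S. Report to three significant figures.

Effluent substrate depends only on kinetics and SRT: S = K_s(1 + k_d θ_c) / [θ_c(Yk − k_d) − 1] = 79.9 × (1 + 0.0713 × 10.5) / [10.5 × (0.460 × 6.75 − 0.0713) − 1] = 139.7 / 30.85 = 4.528 mg/L.

S ≈ 4.53 mg/L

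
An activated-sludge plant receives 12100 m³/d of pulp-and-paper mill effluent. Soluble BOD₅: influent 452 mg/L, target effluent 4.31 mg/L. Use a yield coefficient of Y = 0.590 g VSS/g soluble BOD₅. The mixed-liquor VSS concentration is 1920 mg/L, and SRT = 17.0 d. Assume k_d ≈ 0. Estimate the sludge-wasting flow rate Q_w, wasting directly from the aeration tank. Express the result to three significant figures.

Q_w ≈ 1660 m³/d

Biomass mass balance (decay neglected): V·X = Y·Q·(S₀ − S)·θ_c, so V = 0.590 × 12100 × (452 − 4.31) × 17.0 / 1920 = 28298 m³.
For wasting at MLVSS concentration, Q_w = V/θ_c = 28298/17.0 = 1665 m³/d.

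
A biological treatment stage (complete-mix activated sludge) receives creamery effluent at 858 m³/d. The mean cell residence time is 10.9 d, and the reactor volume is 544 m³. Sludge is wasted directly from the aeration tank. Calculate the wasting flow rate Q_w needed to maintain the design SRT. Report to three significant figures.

Q_w ≈ 49.9 m³/d

For wasting at MLVSS concentration, Q_w = V/θ_c = 544.0/10.9 = 49.91 m³/d.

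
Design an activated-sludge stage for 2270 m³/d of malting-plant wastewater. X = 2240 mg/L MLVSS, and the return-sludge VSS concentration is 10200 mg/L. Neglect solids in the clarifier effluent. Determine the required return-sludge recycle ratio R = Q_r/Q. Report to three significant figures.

Solids balance on the clarifier gives (1+R)X = R·X_r, so R = X/(X_r − X) = 2240 / (10200 − 2240) = 0.2814.

R ≈ 0.281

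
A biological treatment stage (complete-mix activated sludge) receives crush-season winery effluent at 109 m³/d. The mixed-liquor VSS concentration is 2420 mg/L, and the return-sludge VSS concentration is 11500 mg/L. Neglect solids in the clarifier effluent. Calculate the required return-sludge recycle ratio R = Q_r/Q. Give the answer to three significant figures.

R ≈ 0.267

Mass balance around the secondary clarifier (neglecting effluent solids): R = X / (X_r − X) = 2420 / (11500 − 2420) = 0.2665.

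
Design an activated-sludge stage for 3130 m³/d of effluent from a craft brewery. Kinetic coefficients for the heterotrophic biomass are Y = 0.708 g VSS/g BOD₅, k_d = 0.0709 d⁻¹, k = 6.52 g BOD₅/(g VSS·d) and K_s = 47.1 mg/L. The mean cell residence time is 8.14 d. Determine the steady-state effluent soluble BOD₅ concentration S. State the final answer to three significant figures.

For a completely mixed reactor with recycle the Lawrence–McCarty relation gives S = K_s·(1 + k_d·θ_c) / [θ_c·(Y·k − k_d) − 1] = 47.1 × (1 + 0.0709 × 8.14) / [8.14 × (0.708 × 6.52 − 0.0709) − 1] = 74.28 / 36.00 = 2.063 mg/L.

S ≈ 2.06 mg/L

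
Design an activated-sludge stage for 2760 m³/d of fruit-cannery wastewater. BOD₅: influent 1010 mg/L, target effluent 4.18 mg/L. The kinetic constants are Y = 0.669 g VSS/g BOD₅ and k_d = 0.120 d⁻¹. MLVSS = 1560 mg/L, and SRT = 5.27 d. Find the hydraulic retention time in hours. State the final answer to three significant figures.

Rearranging the biomass balance for a CMAS with decay, V = Y·Q·ΔS·θ_c / [X·(1+k_d θ_c)] = 0.669 × 2760 × (1010 − 4.18) × 5.27 / [1560 × (1 + 0.120 × 5.27)] = 9.79×10^6 / 2547 = 3843 m³.
HRT = V/Q = 3843 m³ / 2760 m³·d⁻¹ = 1.393 d × 24 = 33.42 h.

τ ≈ 33.4 h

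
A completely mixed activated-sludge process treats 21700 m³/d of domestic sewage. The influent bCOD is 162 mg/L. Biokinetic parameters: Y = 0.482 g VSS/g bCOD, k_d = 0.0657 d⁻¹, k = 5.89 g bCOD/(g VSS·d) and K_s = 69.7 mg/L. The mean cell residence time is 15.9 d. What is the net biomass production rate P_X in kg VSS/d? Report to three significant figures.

From the Monod/SRT balance for a CMAS, S = K_s·(1+k_d θ_c)/[θ_c·(Y k − k_d) − 1] = 69.7 × (1 + 0.0657 × 15.9) / [15.9 × (0.482 × 5.89 − 0.0657) − 1] = 142.5 / 43.10 = 3.307 mg/L.
The observed yield is Y_obs = Y/(1 + k_d·θ_c) = 0.482 / (1 + 0.0657 × 15.9) = 0.482 / 2.045 = 0.2357 g VSS per g bCOD removed.
Q·(S₀ − S) = 21700 × (162 − 3.31) × 10⁻³ = 3444 kg/d removed.
Net biomass production P_X = Y_obs × Q·(S₀ − S) = 0.2357 × 3444 = 811.8 kg VSS/d.

P_X ≈ 812 kg VSS/d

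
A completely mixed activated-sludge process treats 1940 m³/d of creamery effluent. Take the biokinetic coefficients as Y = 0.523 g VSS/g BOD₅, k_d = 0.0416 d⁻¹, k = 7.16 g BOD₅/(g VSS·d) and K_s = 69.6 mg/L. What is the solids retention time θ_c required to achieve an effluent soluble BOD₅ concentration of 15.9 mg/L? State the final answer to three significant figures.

θ_c ≈ 1.53 d

At the target effluent, Y k S/(K_s+S) = 0.523×7.16×15.9/85.50 = 0.6964 d⁻¹.
θ_c = 1/(μ − k_d) = 1/(0.6964 − 0.0416) = 1/0.6548 = 1.527 d.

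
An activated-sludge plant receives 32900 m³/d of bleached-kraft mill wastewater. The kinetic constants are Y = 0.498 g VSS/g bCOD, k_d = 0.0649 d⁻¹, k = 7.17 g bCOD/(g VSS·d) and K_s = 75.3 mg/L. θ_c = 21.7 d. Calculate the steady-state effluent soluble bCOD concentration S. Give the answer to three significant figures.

From the Monod/SRT balance for a CMAS, S = K_s·(1+k_d θ_c)/[θ_c·(Y k − k_d) − 1] = 75.3 × (1 + 0.0649 × 21.7) / [21.7 × (0.498 × 7.17 − 0.0649) − 1] = 181.3 / 75.07 = 2.416 mg/L.

S ≈ 2.42 mg/L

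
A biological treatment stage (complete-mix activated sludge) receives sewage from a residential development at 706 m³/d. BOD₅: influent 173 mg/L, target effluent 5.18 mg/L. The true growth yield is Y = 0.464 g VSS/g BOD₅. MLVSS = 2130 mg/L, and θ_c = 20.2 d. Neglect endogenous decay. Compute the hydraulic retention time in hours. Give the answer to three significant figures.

V·X = Y·Q·ΔS·θ_c gives V = 0.464 × 706 × (173 − 5.18) × 20.2 / 2130 = 521.4 m³.
Hydraulic retention time τ = V/Q = 521.4 / 706 = 0.7385 d = 17.72 h.

τ ≈ 17.7 h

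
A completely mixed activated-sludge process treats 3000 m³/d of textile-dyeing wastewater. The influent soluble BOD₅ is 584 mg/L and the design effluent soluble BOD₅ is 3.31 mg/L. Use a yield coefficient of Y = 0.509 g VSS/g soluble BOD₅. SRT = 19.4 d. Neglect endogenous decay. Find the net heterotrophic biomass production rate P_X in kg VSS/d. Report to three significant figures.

With endogenous decay neglected, the observed yield equals the true yield: Y_obs = Y = 0.509 g VSS/g soluble BOD₅.
ΔS = 584 − 3.31 = 580.7 mg/L, so the substrate removal rate is 3000 × 580.7/1000 = 1742 kg soluble BOD₅/d.
P_X = Y_obs · Q(S₀ − S) = 0.5090 × 1742 = 886.7 kg VSS/d.

P_X ≈ 887 kg VSS/d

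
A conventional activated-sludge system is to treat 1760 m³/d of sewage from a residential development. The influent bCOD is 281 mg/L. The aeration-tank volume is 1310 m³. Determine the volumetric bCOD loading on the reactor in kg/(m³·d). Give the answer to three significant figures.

Applied bCOD load per unit volume = Q·S₀/V = (1760 × 281/1000)/1310 = 0.3775 kg bCOD·m⁻³·d⁻¹.

L_v ≈ 0.378 kg bCOD/(m³·d)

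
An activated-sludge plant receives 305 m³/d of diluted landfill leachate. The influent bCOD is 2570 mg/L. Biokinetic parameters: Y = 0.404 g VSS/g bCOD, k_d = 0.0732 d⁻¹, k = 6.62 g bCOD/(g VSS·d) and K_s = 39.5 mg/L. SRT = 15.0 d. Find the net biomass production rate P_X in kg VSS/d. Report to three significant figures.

P_X ≈ 151 kg VSS/d

For a completely mixed reactor with recycle the Lawrence–McCarty relation gives S = K_s·(1 + k_d·θ_c) / [θ_c·(Y·k − k_d) − 1] = 39.5 × (1 + 0.0732 × 15.0) / [15.0 × (0.404 × 6.62 − 0.0732) − 1] = 82.87 / 38.02 = 2.180 mg/L.
Correct the yield for decay: Y_obs = Y/(1 + k_d θ_c) = 0.404 / (1 + 0.0732 × 15.0) = 0.404 / 2.098 = 0.1926.
Mass of bCOD removed per day: Q(S₀ − S) = 305 × 2568 g/m³ = 783.2 kg/d.
P_X = Y_obs · Q(S₀ − S) = 0.1926 × 783.2 = 150.8 kg VSS/d.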